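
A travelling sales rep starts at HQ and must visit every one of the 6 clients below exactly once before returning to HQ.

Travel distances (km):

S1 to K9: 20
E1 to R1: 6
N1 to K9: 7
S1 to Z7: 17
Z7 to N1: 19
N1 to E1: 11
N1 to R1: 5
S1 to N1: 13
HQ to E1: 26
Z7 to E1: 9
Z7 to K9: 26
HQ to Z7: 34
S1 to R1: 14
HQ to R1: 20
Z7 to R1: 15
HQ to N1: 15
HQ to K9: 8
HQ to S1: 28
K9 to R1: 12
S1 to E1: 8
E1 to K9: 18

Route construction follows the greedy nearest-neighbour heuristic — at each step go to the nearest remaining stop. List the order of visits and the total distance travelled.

At HQ the remaining stops are K9 8, N1 15, R1 20, E1 26, S1 28, Z7 34; go to K9.
At K9 the remaining stops are N1 7, R1 12, E1 18, S1 20, Z7 26; go to N1.
At N1 the remaining stops are R1 5, E1 11, S1 13, Z7 19; go to R1.
At R1 the remaining stops are E1 6, S1 14, Z7 15; go to E1.
At E1 the remaining stops are S1 8, Z7 9; go to S1.
At S1 the remaining stops are Z7 17; go to Z7.
Return Z7→HQ: 34.
Total = 8 + 7 + 5 + 6 + 8 + 17 + 34 = 85.

Total distance 85 km via the nearest-neighbour route HQ → K9 → N1 → R1 → E1 → S1 → Z7 → HQ.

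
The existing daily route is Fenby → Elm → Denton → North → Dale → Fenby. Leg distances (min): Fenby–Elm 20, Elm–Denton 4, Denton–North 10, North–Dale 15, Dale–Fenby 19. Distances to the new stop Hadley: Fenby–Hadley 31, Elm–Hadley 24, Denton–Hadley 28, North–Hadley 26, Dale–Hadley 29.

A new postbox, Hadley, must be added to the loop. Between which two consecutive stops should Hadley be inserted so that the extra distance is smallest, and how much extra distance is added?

Minimum extra distance: 35 min, inserting Hadley between Fenby and Elm.

Insertion cost between consecutive stops i–j is d(i,Hadley) + d(Hadley,j) − d(i,j):
  between Fenby and Elm: 31 + 24 − 20 = 35
  between Elm and Denton: 24 + 28 − 4 = 48
  between Denton and North: 28 + 26 − 10 = 44
  between North and Dale: 26 + 29 − 15 = 40
  between Dale and Fenby: 29 + 31 − 19 = 41
Cheapest insertion is between Fenby and Elm, adding 35.
New total = 68 + 35 = 103.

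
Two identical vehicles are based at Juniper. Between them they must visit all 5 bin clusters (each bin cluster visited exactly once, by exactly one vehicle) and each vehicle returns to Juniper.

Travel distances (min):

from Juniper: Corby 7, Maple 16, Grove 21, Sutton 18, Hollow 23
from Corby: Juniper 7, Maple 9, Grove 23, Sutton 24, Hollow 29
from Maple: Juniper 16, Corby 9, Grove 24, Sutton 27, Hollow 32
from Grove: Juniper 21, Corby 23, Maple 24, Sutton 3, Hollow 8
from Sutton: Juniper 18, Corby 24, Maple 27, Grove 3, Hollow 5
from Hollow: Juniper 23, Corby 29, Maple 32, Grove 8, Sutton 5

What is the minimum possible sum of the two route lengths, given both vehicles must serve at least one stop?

84 min — the smallest possible combined total.

Check every non-empty split of the stops between the two vehicles; for each half take its own optimal tour:
  {Corby} + {Maple, Grove, Sutton, Hollow}: 14 + 71 = 85
  {Maple} + {Corby, Grove, Sutton, Hollow}: 32 + 61 = 93
  {Corby, Maple} + {Grove, Sutton, Hollow}: 32 + 52 = 84
  {Grove} + {Corby, Maple, Sutton, Hollow}: 42 + 71 = 113
  {Corby, Grove} + {Maple, Sutton, Hollow}: 51 + 71 = 122
  {Maple, Grove} + {Corby, Sutton, Hollow}: 61 + 59 = 120
  … (15 splits in total)
Best: vehicle 1 Juniper → Corby → Maple → Juniper = 32; vehicle 2 Juniper → Grove → Sutton → Hollow → Juniper = 52; combined 84.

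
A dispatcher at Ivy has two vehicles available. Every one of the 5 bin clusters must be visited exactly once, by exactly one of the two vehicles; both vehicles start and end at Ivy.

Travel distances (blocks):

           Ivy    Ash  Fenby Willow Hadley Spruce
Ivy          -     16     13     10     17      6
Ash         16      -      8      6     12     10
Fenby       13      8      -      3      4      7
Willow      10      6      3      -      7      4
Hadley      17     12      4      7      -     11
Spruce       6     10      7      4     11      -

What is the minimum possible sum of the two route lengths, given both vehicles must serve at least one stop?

Minimum combined distance: 57 blocks.

Check every non-empty split of the stops between the two vehicles; for each half take its own optimal tour:
  {Ash} + {Fenby, Willow, Hadley, Spruce}: 32 + 34 = 66
  {Fenby} + {Ash, Willow, Hadley, Spruce}: 26 + 45 = 71
  {Ash, Fenby} + {Willow, Hadley, Spruce}: 37 + 34 = 71
  {Willow} + {Ash, Fenby, Hadley, Spruce}: 20 + 45 = 65
  {Ash, Willow} + {Fenby, Hadley, Spruce}: 32 + 34 = 66
  {Fenby, Willow} + {Ash, Hadley, Spruce}: 26 + 45 = 71
  … (15 splits in total)
  {Ash, Fenby, Willow, Hadley} + {Spruce}: 45 + 12 = 57  ← best
Best: vehicle 1 Ivy → Ash → Fenby → Hadley → Willow → Ivy = 45; vehicle 2 Ivy → Spruce → Ivy = 12; combined 57.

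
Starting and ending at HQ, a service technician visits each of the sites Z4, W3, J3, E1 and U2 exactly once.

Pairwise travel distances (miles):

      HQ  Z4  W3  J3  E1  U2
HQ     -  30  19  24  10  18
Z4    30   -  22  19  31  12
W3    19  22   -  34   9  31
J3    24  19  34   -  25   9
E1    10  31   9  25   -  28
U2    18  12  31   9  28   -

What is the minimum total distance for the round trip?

With 5 stops there are 5!/2 = 60 distinct round trips (a route and its reverse cost the same).
HQ - Z4 - W3 - J3 - E1 - U2 - HQ: 30+22+34+25+28+18 = 157
HQ - Z4 - W3 - J3 - U2 - E1 - HQ: 30+22+34+9+28+10 = 133
HQ - Z4 - W3 - E1 - J3 - U2 - HQ: 30+22+9+25+9+18 = 113
HQ - Z4 - W3 - E1 - U2 - J3 - HQ: 30+22+9+28+9+24 = 122
HQ - Z4 - W3 - U2 - J3 - E1 - HQ: 30+22+31+9+25+10 = 127
HQ - Z4 - W3 - U2 - E1 - J3 - HQ: 30+22+31+28+25+24 = 160
HQ - Z4 - J3 - W3 - E1 - U2 - HQ: 30+19+34+9+28+18 = 138
HQ - Z4 - J3 - W3 - U2 - E1 - HQ: 30+19+34+31+28+10 = 152
HQ - Z4 - J3 - E1 - W3 - U2 - HQ: 30+19+25+9+31+18 = 132
HQ - Z4 - J3 - E1 - U2 - W3 - HQ: 30+19+25+28+31+19 = 152
HQ - Z4 - J3 - U2 - W3 - E1 - HQ: 30+19+9+31+9+10 = 108
HQ - Z4 - J3 - U2 - E1 - W3 - HQ: 30+19+9+28+9+19 = 114
HQ - Z4 - E1 - W3 - J3 - U2 - HQ: 30+31+9+34+9+18 = 131
HQ - Z4 - E1 - W3 - U2 - J3 - HQ: 30+31+9+31+9+24 = 134
… (46 more)
HQ - J3 - U2 - Z4 - W3 - E1 - HQ: 24+9+12+22+9+10 = 86  ← best
The minimum is 86.
One optimal route: HQ → J3 → U2 → Z4 → W3 → E1 → HQ (or its reverse).

Shortest round trip = 86 miles.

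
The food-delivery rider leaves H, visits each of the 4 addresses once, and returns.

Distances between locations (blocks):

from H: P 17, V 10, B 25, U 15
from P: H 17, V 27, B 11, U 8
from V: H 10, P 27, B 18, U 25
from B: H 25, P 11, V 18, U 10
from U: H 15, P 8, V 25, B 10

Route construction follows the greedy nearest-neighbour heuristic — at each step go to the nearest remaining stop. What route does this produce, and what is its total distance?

H → [V:10 / U:15 / P:17 / B:25] → V (10)
V → [B:18 / U:25 / P:27] → B (18)
B → [U:10 / P:11] → U (10)
U → [P:8] → P (8)
Return P→H: 17.
Total = 10 + 18 + 10 + 8 + 17 = 63.

Total distance 63 blocks via the nearest-neighbour route H → V → B → U → P → H.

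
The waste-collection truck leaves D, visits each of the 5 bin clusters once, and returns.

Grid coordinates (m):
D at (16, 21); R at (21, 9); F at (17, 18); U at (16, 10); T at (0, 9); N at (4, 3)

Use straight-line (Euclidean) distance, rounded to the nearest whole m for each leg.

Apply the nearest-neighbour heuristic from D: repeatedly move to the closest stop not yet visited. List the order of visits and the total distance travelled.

Nearest-neighbour total = 61 m; route D → F → U → R → N → T → D.

D → [F:3 / U:11 / R:13 / T:20 / N:22] → F (3)
F → [U:8 / R:10 / T:19 / N:20] → U (8)
U → [R:5 / N:14 / T:16] → R (5)
R → [N:18 / T:21] → N (18)
N → [T:7] → T (7)
Return T→D: 20.
Total = 3 + 8 + 5 + 18 + 7 + 20 = 61.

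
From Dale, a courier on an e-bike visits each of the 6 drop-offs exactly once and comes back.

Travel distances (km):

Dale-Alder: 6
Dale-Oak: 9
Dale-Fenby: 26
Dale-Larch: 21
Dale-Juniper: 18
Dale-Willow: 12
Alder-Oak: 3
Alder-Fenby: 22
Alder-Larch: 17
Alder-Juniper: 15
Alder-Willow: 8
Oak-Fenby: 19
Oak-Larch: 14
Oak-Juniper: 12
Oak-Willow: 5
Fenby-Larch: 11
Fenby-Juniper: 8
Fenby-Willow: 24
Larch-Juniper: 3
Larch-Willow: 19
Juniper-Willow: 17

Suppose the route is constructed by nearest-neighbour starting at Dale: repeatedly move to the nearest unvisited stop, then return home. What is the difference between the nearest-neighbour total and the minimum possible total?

1 km longer than the optimal tour.

Dale: Alder=6, Oak=9, Willow=12, Juniper=18, Larch=21, Fenby=26 ⇒ Alder
Alder: Oak=3, Willow=8, Juniper=15, Larch=17, Fenby=22 ⇒ Oak
Oak: Willow=5, Juniper=12, Larch=14, Fenby=19 ⇒ Willow
Willow: Juniper=17, Larch=19, Fenby=24 ⇒ Juniper
Juniper: Larch=3, Fenby=8 ⇒ Larch
Larch: Fenby=11 ⇒ Fenby
NN route Dale → Alder → Oak → Willow → Juniper → Larch → Fenby → Dale costs 71.
Optimal: Dale → Alder → Oak → Fenby → Juniper → Larch → Willow → Dale costs 70 (by enumerating all 360 distinct tours).
Excess = 71 − 70 = 1.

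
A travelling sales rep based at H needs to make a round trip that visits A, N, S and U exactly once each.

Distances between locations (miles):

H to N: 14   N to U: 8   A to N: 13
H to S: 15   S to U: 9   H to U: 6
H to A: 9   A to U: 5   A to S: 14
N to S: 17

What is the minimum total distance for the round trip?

Shortest round trip = 54 miles.

There are 12 distinct closed tours to check (reversals are equivalent).
H - A - N - S - U - H: 9+13+17+9+6 = 54
H - A - N - U - S - H: 9+13+8+9+15 = 54
H - A - S - N - U - H: 9+14+17+8+6 = 54
H - A - S - U - N - H: 9+14+9+8+14 = 54
H - A - U - N - S - H: 9+5+8+17+15 = 54
H - A - U - S - N - H: 9+5+9+17+14 = 54
H - N - A - S - U - H: 14+13+14+9+6 = 56
H - N - A - U - S - H: 14+13+5+9+15 = 56
H - N - S - A - U - H: 14+17+14+5+6 = 56
H - N - U - A - S - H: 14+8+5+14+15 = 56
H - S - A - N - U - H: 15+14+13+8+6 = 56
H - S - N - A - U - H: 15+17+13+5+6 = 56
The minimum is 54.
One optimal route: H → A → N → S → U → H (or its reverse).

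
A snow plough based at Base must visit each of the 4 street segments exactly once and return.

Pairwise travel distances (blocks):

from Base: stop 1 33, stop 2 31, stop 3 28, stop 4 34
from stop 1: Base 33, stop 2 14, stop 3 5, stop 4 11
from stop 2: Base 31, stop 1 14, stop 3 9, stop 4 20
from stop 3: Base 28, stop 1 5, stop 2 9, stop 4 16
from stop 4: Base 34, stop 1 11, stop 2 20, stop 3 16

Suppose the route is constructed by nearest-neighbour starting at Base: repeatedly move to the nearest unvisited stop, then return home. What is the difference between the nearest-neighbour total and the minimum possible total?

Base: stop 3=28, stop 2=31, stop 1=33, stop 4=34 ⇒ stop 3
stop 3: stop 1=5, stop 2=9, stop 4=16 ⇒ stop 1
stop 1: stop 4=11, stop 2=14 ⇒ stop 4
stop 4: stop 2=20 ⇒ stop 2
NN route Base → stop 3 → stop 1 → stop 4 → stop 2 → Base costs 95.
Optimal: Base → stop 2 → stop 3 → stop 1 → stop 4 → Base costs 90 (by enumerating all 12 distinct tours).
Excess = 95 − 90 = 5.

5 blocks longer than the optimal tour.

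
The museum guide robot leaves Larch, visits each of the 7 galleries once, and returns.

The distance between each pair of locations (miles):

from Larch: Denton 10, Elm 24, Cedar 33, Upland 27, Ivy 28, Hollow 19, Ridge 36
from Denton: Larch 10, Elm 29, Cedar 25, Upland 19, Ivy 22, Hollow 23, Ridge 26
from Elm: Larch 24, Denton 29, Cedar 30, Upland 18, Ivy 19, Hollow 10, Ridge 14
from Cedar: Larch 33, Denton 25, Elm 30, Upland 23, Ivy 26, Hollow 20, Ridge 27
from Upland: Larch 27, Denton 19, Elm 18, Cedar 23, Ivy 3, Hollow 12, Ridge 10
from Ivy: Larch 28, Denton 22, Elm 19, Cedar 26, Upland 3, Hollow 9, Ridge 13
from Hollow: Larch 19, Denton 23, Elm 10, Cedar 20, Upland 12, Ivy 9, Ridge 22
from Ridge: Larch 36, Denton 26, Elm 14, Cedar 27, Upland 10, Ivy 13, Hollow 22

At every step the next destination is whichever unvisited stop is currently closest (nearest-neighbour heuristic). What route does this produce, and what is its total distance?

From Larch: distances to unvisited — Denton=10, Hollow=19, Elm=24, Upland=27, Ivy=28, Cedar=33, Ridge=36. Nearest is Denton (10).
From Denton: distances to unvisited — Upland=19, Ivy=22, Hollow=23, Cedar=25, Ridge=26, Elm=29. Nearest is Upland (19).
From Upland: distances to unvisited — Ivy=3, Ridge=10, Hollow=12, Elm=18, Cedar=23. Nearest is Ivy (3).
From Ivy: distances to unvisited — Hollow=9, Ridge=13, Elm=19, Cedar=26. Nearest is Hollow (9).
From Hollow: distances to unvisited — Elm=10, Cedar=20, Ridge=22. Nearest is Elm (10).
From Elm: distances to unvisited — Ridge=14, Cedar=30. Nearest is Ridge (14).
From Ridge: distances to unvisited — Cedar=27. Nearest is Cedar (27).
Return Cedar→Larch: 33.
Total = 10 + 19 + 3 + 9 + 10 + 14 + 27 + 33 = 125.

Total distance 125 miles via the nearest-neighbour route Larch → Denton → Upland → Ivy → Hollow → Elm → Ridge → Cedar → Larch.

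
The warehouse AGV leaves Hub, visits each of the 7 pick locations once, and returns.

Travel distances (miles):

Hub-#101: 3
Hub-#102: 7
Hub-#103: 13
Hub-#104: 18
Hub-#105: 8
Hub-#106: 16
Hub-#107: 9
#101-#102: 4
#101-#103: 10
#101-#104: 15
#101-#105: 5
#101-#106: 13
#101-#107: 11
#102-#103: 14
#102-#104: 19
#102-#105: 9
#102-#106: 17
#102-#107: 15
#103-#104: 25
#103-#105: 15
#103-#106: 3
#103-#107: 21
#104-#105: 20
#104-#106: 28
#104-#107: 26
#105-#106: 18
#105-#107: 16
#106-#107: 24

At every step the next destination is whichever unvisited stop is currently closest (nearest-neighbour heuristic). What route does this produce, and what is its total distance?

102 miles along Hub → #101 → #102 → #105 → #103 → #106 → #107 → #104 → Hub.

From Hub: distances to unvisited — #101=3, #102=7, #105=8, #107=9, #103=13, #106=16, #104=18. Nearest is #101 (3).
From #101: distances to unvisited — #102=4, #105=5, #103=10, #107=11, #106=13, #104=15. Nearest is #102 (4).
From #102: distances to unvisited — #105=9, #103=14, #107=15, #106=17, #104=19. Nearest is #105 (9).
From #105: distances to unvisited — #103=15, #107=16, #106=18, #104=20. Nearest is #103 (15).
From #103: distances to unvisited — #106=3, #107=21, #104=25. Nearest is #106 (3).
From #106: distances to unvisited — #107=24, #104=28. Nearest is #107 (24).
From #107: distances to unvisited — #104=26. Nearest is #104 (26).
Return #104→Hub: 18.
Total = 3 + 4 + 9 + 15 + 3 + 24 + 26 + 18 = 102.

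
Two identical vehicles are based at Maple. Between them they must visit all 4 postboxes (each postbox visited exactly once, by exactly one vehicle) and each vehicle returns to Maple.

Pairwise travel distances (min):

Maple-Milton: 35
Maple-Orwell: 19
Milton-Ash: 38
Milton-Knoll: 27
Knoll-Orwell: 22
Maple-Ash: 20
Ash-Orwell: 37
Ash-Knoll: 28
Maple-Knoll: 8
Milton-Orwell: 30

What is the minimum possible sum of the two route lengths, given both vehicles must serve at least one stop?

Check every non-empty split of the stops between the two vehicles; for each half take its own optimal tour:
  {Milton} + {Ash, Knoll, Orwell}: 70 + 87 = 157
  {Ash} + {Milton, Knoll, Orwell}: 40 + 84 = 124
  {Milton, Ash} + {Knoll, Orwell}: 93 + 49 = 142
  {Knoll} + {Milton, Ash, Orwell}: 16 + 107 = 123
  {Milton, Knoll} + {Ash, Orwell}: 70 + 76 = 146
  {Ash, Knoll} + {Milton, Orwell}: 56 + 84 = 140
  … (7 splits in total)
Best: vehicle 1 Maple → Knoll → Maple = 16; vehicle 2 Maple → Ash → Milton → Orwell → Maple = 107; combined 123.

Minimum combined distance: 123 min.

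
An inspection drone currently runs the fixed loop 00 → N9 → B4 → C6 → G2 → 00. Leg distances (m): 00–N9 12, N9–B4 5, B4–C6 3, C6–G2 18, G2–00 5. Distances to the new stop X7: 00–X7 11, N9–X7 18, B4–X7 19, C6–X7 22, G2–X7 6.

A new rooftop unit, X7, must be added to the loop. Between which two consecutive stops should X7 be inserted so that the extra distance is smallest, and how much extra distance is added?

Insertion cost between consecutive stops i–j is d(i,X7) + d(X7,j) − d(i,j):
  between 00 and N9: 11 + 18 − 12 = 17
  between N9 and B4: 18 + 19 − 5 = 32
  between B4 and C6: 19 + 22 − 3 = 38
  between C6 and G2: 22 + 6 − 18 = 10
  between G2 and 00: 6 + 11 − 5 = 12
Cheapest insertion is between C6 and G2, adding 10.
New total = 43 + 10 = 53.

Adding 10 m by placing X7 on the C6–G2 leg.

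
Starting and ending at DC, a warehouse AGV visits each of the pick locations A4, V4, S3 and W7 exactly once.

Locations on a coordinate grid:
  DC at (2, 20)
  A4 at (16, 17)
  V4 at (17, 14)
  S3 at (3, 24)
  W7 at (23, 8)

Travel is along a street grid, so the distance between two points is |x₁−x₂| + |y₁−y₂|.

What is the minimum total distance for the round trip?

There are 12 distinct closed tours to check (reversals are equivalent).
DC→A4→V4→S3→W7→DC: 17+4+24+36+33 = 114
DC→A4→V4→W7→S3→DC: 17+4+12+36+5 = 74
DC→A4→S3→V4→W7→DC: 17+20+24+12+33 = 106
DC→A4→S3→W7→V4→DC: 17+20+36+12+21 = 106
DC→A4→W7→V4→S3→DC: 17+16+12+24+5 = 74
DC→A4→W7→S3→V4→DC: 17+16+36+24+21 = 114
DC→V4→A4→S3→W7→DC: 21+4+20+36+33 = 114
DC→V4→A4→W7→S3→DC: 21+4+16+36+5 = 82
DC→V4→S3→A4→W7→DC: 21+24+20+16+33 = 114
DC→V4→W7→A4→S3→DC: 21+12+16+20+5 = 74
DC→S3→A4→V4→W7→DC: 5+20+4+12+33 = 74
DC→S3→V4→A4→W7→DC: 5+24+4+16+33 = 82
The minimum is 74.
One optimal route: DC → A4 → V4 → W7 → S3 → DC (or its reverse).

74 — the shortest possible round trip.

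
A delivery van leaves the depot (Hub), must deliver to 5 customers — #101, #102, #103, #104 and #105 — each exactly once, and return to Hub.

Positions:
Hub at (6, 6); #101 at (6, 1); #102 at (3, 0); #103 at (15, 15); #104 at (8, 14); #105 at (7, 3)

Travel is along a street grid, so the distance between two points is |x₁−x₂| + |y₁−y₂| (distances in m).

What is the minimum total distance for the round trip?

Minimum total distance: 54 m.

Hub → #101 → #102 → #103 → #104 → #105 → Hub: 5+4+27+8+12+4 = 60
Hub → #101 → #102 → #103 → #105 → #104 → Hub: 5+4+27+20+12+10 = 78
Hub → #101 → #102 → #104 → #103 → #105 → Hub: 5+4+19+8+20+4 = 60
Hub → #101 → #102 → #104 → #105 → #103 → Hub: 5+4+19+12+20+18 = 78
Hub → #101 → #102 → #105 → #103 → #104 → Hub: 5+4+7+20+8+10 = 54
Hub → #101 → #102 → #105 → #104 → #103 → Hub: 5+4+7+12+8+18 = 54
Hub → #101 → #103 → #102 → #104 → #105 → Hub: 5+23+27+19+12+4 = 90
Hub → #101 → #103 → #102 → #105 → #104 → Hub: 5+23+27+7+12+10 = 84
Hub → #101 → #103 → #104 → #102 → #105 → Hub: 5+23+8+19+7+4 = 66
Hub → #101 → #103 → #104 → #105 → #102 → Hub: 5+23+8+12+7+9 = 64
Hub → #101 → #103 → #105 → #102 → #104 → Hub: 5+23+20+7+19+10 = 84
Hub → #101 → #103 → #105 → #104 → #102 → Hub: 5+23+20+12+19+9 = 88
Hub → #101 → #104 → #102 → #103 → #105 → Hub: 5+15+19+27+20+4 = 90
Hub → #101 → #104 → #102 → #105 → #103 → Hub: 5+15+19+7+20+18 = 84
… (46 more)
The minimum is 54.
One optimal route: Hub → #101 → #102 → #105 → #103 → #104 → Hub (or its reverse).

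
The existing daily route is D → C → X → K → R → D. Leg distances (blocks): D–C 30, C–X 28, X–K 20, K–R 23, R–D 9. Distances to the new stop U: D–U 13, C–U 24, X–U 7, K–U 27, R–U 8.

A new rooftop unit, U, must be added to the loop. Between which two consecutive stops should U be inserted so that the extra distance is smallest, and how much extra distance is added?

Insertion cost between consecutive stops i–j is d(i,U) + d(U,j) − d(i,j):
  between D and C: 13 + 24 − 30 = 7
  between C and X: 24 + 7 − 28 = 3
  between X and K: 7 + 27 − 20 = 14
  between K and R: 27 + 8 − 23 = 12
  between R and D: 8 + 13 − 9 = 12
Cheapest insertion is between C and X, adding 3.
New total = 110 + 3 = 113.

Minimum extra distance: 3 blocks, inserting U between C and X.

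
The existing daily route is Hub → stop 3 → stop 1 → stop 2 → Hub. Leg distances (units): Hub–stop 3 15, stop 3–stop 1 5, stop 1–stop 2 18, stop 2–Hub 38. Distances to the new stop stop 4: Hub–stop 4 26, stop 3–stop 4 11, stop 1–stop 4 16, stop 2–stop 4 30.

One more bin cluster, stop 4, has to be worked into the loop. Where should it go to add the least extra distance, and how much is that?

Minimum extra distance: 18, inserting stop 4 between stop 2 and Hub.

Insertion cost between consecutive stops i–j is d(i,stop 4) + d(stop 4,j) − d(i,j):
  between Hub and stop 3: 26 + 11 − 15 = 22
  between stop 3 and stop 1: 11 + 16 − 5 = 22
  between stop 1 and stop 2: 16 + 30 − 18 = 28
  between stop 2 and Hub: 30 + 26 − 38 = 18
Cheapest insertion is between stop 2 and Hub, adding 18.
New total = 76 + 18 = 94.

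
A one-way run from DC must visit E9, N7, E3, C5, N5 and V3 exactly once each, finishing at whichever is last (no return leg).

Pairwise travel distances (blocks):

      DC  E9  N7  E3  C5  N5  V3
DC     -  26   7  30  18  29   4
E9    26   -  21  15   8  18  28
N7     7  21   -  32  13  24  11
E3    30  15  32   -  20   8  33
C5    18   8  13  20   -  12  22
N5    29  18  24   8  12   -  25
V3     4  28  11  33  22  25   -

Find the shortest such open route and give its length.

Minimum one-way distance = 59 blocks.

There are 6! = 720 possible orderings.
DC→E9→N7→E3→C5→N5→V3: 26+21+32+20+12+25 = 136
DC→E9→N7→E3→C5→V3→N5: 26+21+32+20+22+25 = 146
DC→E9→N7→E3→N5→C5→V3: 26+21+32+8+12+22 = 121
DC→E9→N7→E3→N5→V3→C5: 26+21+32+8+25+22 = 134
DC→E9→N7→E3→V3→C5→N5: 26+21+32+33+22+12 = 146
DC→E9→N7→E3→V3→N5→C5: 26+21+32+33+25+12 = 149
DC→E9→N7→C5→E3→N5→V3: 26+21+13+20+8+25 = 113
DC→E9→N7→C5→E3→V3→N5: 26+21+13+20+33+25 = 138
… (712 more)
DC→V3→N7→C5→E9→E3→N5: 4+11+13+8+15+8 = 59  ← best
The minimum is 59.
One shortest path: DC → V3 → N7 → C5 → E9 → E3 → N5.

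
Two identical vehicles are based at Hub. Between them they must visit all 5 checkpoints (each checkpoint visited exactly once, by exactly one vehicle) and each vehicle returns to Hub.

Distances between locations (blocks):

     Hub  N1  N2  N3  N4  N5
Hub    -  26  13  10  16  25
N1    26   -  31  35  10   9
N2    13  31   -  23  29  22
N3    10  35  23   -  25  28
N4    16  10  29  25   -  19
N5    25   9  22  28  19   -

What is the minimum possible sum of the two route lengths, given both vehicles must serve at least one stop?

Try each way of splitting the stops between the two vehicles (each non-empty) and, for each split, find the best tour for each vehicle:
  {N1} + {N2, N3, N4, N5}: 52 + 89 = 141
  {N2} + {N1, N3, N4, N5}: 26 + 73 = 99
  {N1, N2} + {N3, N4, N5}: 70 + 73 = 143
  {N3} + {N1, N2, N4, N5}: 20 + 70 = 90
  {N1, N3} + {N2, N4, N5}: 71 + 70 = 141
  {N2, N3} + {N1, N4, N5}: 46 + 60 = 106
  … (15 splits in total)
Best: vehicle 1 Hub → N3 → Hub = 20; vehicle 2 Hub → N2 → N5 → N1 → N4 → Hub = 70; combined 90.

90 blocks — the smallest possible combined total.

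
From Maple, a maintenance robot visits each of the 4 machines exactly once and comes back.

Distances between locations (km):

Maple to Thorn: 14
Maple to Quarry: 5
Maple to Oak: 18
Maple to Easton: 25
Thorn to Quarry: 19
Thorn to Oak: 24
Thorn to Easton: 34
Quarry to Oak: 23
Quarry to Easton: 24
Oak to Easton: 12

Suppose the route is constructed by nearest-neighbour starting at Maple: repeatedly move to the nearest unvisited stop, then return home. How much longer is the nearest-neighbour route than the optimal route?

6 km longer than the optimal tour.

Maple: Quarry=5, Thorn=14, Oak=18, Easton=25 ⇒ Quarry
Quarry: Thorn=19, Oak=23, Easton=24 ⇒ Thorn
Thorn: Oak=24, Easton=34 ⇒ Oak
Oak: Easton=12 ⇒ Easton
NN route Maple → Quarry → Thorn → Oak → Easton → Maple costs 85.
Optimal: Maple → Thorn → Oak → Easton → Quarry → Maple costs 79 (by enumerating all 12 distinct tours).
Excess = 85 − 79 = 6.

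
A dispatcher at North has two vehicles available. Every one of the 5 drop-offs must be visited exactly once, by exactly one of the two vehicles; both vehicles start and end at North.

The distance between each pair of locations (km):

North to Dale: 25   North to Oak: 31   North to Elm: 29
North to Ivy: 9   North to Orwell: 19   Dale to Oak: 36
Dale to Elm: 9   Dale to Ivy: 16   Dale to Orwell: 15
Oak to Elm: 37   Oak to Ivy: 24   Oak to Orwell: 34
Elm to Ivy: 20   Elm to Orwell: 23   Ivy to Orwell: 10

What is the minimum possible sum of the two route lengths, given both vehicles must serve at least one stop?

129 km — the smallest possible combined total.

There are 2^4 − 1 = 15 ways to divide the 5 stops into two non-empty groups. For each, the best each vehicle can do is its own shortest tour through its group:
  {Dale} + {Oak, Elm, Ivy, Orwell}: 50 + 110 = 160
  {Oak} + {Dale, Elm, Ivy, Orwell}: 62 + 72 = 134
  {Dale, Oak} + {Elm, Ivy, Orwell}: 92 + 71 = 163
  {Elm} + {Dale, Oak, Ivy, Orwell}: 58 + 101 = 159
  {Dale, Elm} + {Oak, Ivy, Orwell}: 63 + 84 = 147
  {Oak, Elm} + {Dale, Ivy, Orwell}: 97 + 59 = 156
  … (15 splits in total)
  {Ivy} + {Dale, Oak, Elm, Orwell}: 18 + 111 = 129  ← best
Best: vehicle 1 North → Ivy → North = 18; vehicle 2 North → Oak → Elm → Dale → Orwell → North = 111; combined 129.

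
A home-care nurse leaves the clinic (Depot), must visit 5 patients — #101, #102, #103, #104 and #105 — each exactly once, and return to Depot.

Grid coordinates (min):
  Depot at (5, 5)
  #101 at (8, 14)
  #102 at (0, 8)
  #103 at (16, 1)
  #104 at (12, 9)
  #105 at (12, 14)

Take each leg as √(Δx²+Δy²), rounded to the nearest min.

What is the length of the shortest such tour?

Depot→#101→#102→#103→#104→#105→Depot: 9+10+17+9+5+11 = 61
Depot→#101→#102→#103→#105→#104→Depot: 9+10+17+14+5+8 = 63
Depot→#101→#102→#104→#103→#105→Depot: 9+10+12+9+14+11 = 65
Depot→#101→#102→#104→#105→#103→Depot: 9+10+12+5+14+12 = 62
Depot→#101→#102→#105→#103→#104→Depot: 9+10+13+14+9+8 = 63
Depot→#101→#102→#105→#104→#103→Depot: 9+10+13+5+9+12 = 58
Depot→#101→#103→#102→#104→#105→Depot: 9+15+17+12+5+11 = 69
Depot→#101→#103→#102→#105→#104→Depot: 9+15+17+13+5+8 = 67
Depot→#101→#103→#104→#102→#105→Depot: 9+15+9+12+13+11 = 69
Depot→#101→#103→#104→#105→#102→Depot: 9+15+9+5+13+6 = 57
Depot→#101→#103→#105→#102→#104→Depot: 9+15+14+13+12+8 = 71
Depot→#101→#103→#105→#104→#102→Depot: 9+15+14+5+12+6 = 61
Depot→#101→#104→#102→#103→#105→Depot: 9+6+12+17+14+11 = 69
Depot→#101→#104→#102→#105→#103→Depot: 9+6+12+13+14+12 = 66
… (46 more)
Depot→#102→#101→#105→#104→#103→Depot: 6+10+4+5+9+12 = 46  ← best
The minimum is 46.
One optimal route: Depot → #102 → #101 → #105 → #104 → #103 → Depot (or its reverse).

Shortest round trip = 46 min.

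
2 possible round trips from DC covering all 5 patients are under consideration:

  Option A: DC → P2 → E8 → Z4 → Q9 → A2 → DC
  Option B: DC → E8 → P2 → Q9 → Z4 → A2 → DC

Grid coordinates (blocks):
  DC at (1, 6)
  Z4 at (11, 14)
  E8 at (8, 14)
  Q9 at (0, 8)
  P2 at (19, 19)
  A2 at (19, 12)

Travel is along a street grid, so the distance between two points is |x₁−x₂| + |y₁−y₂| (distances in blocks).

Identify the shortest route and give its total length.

Option A: 31 + 16 + 3 + 17 + 23 + 24 = 114
Option B: 15 + 16 + 30 + 17 + 10 + 24 = 112

112 blocks — Option B is the shortest.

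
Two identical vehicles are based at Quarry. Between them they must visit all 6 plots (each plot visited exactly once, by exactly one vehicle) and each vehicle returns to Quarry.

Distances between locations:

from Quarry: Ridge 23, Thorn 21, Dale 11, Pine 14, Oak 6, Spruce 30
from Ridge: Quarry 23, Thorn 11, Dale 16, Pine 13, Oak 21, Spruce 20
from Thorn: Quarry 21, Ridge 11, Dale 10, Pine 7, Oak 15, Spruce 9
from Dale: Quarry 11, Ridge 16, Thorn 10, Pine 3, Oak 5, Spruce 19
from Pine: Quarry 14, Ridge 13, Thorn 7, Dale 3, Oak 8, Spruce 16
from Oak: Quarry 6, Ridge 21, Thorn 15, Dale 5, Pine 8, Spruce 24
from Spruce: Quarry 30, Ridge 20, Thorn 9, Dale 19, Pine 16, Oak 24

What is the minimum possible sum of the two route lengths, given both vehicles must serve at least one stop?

There are 2^5 − 1 = 31 ways to divide the 6 stops into two non-empty groups. For each, the best each vehicle can do is its own shortest tour through its group:
  {Ridge} + {Thorn, Dale, Pine, Oak, Spruce}: 46 + 60 = 106
  {Thorn} + {Ridge, Dale, Pine, Oak, Spruce}: 42 + 73 = 115
  {Ridge, Thorn} + {Dale, Pine, Oak, Spruce}: 55 + 60 = 115
  {Dale} + {Ridge, Thorn, Pine, Oak, Spruce}: 22 + 73 = 95
  {Ridge, Dale} + {Thorn, Pine, Oak, Spruce}: 50 + 60 = 110
  {Thorn, Dale} + {Ridge, Pine, Oak, Spruce}: 42 + 73 = 115
  … (31 splits in total)
  {Oak} + {Ridge, Thorn, Dale, Pine, Spruce}: 12 + 73 = 85  ← best
Best: vehicle 1 Quarry → Oak → Quarry = 12; vehicle 2 Quarry → Ridge → Thorn → Spruce → Pine → Dale → Quarry = 73; combined 85.

Minimum combined distance: 85.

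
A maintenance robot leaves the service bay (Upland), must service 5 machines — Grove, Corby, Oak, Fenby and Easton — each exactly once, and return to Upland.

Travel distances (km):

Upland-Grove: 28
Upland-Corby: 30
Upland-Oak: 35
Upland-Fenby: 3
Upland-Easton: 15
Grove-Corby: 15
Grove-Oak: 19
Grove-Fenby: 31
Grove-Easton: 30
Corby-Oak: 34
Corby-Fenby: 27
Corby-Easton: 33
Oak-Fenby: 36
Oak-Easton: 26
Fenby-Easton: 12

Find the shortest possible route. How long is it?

With 5 stops there are 5!/2 = 60 distinct round trips (a route and its reverse cost the same).
Upland - Grove - Corby - Oak - Fenby - Easton - Upland: 28+15+34+36+12+15 = 140
Upland - Grove - Corby - Oak - Easton - Fenby - Upland: 28+15+34+26+12+3 = 118
Upland - Grove - Corby - Fenby - Oak - Easton - Upland: 28+15+27+36+26+15 = 147
Upland - Grove - Corby - Fenby - Easton - Oak - Upland: 28+15+27+12+26+35 = 143
Upland - Grove - Corby - Easton - Oak - Fenby - Upland: 28+15+33+26+36+3 = 141
Upland - Grove - Corby - Easton - Fenby - Oak - Upland: 28+15+33+12+36+35 = 159
Upland - Grove - Oak - Corby - Fenby - Easton - Upland: 28+19+34+27+12+15 = 135
Upland - Grove - Oak - Corby - Easton - Fenby - Upland: 28+19+34+33+12+3 = 129
Upland - Grove - Oak - Fenby - Corby - Easton - Upland: 28+19+36+27+33+15 = 158
Upland - Grove - Oak - Fenby - Easton - Corby - Upland: 28+19+36+12+33+30 = 158
Upland - Grove - Oak - Easton - Corby - Fenby - Upland: 28+19+26+33+27+3 = 136
Upland - Grove - Oak - Easton - Fenby - Corby - Upland: 28+19+26+12+27+30 = 142
Upland - Grove - Fenby - Corby - Oak - Easton - Upland: 28+31+27+34+26+15 = 161
Upland - Grove - Fenby - Corby - Easton - Oak - Upland: 28+31+27+33+26+35 = 180
… (46 more)
Upland - Corby - Grove - Oak - Easton - Fenby - Upland: 30+15+19+26+12+3 = 105  ← best
The minimum is 105.
One optimal route: Upland → Corby → Grove → Oak → Easton → Fenby → Upland (or its reverse).

Minimum total distance: 105 km.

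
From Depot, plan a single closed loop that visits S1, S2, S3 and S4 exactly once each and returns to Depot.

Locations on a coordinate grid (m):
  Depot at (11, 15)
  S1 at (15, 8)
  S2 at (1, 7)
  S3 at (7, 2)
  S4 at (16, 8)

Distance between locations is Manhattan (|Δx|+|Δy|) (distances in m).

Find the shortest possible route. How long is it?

There are 12 distinct closed tours to check (reversals are equivalent).
Depot → S1 → S2 → S3 → S4 → Depot: 11+15+11+15+12 = 64
Depot → S1 → S2 → S4 → S3 → Depot: 11+15+16+15+17 = 74
Depot → S1 → S3 → S2 → S4 → Depot: 11+14+11+16+12 = 64
Depot → S1 → S3 → S4 → S2 → Depot: 11+14+15+16+18 = 74
Depot → S1 → S4 → S2 → S3 → Depot: 11+1+16+11+17 = 56
Depot → S1 → S4 → S3 → S2 → Depot: 11+1+15+11+18 = 56
Depot → S2 → S1 → S3 → S4 → Depot: 18+15+14+15+12 = 74
Depot → S2 → S1 → S4 → S3 → Depot: 18+15+1+15+17 = 66
Depot → S2 → S3 → S1 → S4 → Depot: 18+11+14+1+12 = 56
Depot → S2 → S4 → S1 → S3 → Depot: 18+16+1+14+17 = 66
Depot → S3 → S1 → S2 → S4 → Depot: 17+14+15+16+12 = 74
Depot → S3 → S2 → S1 → S4 → Depot: 17+11+15+1+12 = 56
The minimum is 56.
One optimal route: Depot → S1 → S4 → S2 → S3 → Depot (or its reverse).

Minimum total distance: 56 m.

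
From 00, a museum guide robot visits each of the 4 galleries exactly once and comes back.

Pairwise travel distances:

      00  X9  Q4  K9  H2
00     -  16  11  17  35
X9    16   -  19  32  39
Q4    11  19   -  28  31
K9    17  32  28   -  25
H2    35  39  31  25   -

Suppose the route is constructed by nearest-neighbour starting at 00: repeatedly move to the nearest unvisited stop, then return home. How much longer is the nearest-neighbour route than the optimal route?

The nearest-neighbour route is 14 longer than optimal.

00: Q4=11, X9=16, K9=17, H2=35 ⇒ Q4
Q4: X9=19, K9=28, H2=31 ⇒ X9
X9: K9=32, H2=39 ⇒ K9
K9: H2=25 ⇒ H2
NN route 00 → Q4 → X9 → K9 → H2 → 00 costs 122.
Optimal: 00 → X9 → Q4 → H2 → K9 → 00 costs 108 (by enumerating all 12 distinct tours).
Excess = 122 − 108 = 14.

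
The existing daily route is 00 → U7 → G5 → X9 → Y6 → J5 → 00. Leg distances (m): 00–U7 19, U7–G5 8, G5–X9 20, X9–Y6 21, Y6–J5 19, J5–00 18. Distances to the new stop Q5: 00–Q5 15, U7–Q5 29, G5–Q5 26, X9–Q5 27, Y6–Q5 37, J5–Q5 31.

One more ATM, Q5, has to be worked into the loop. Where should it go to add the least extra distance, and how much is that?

Insertion cost between consecutive stops i–j is d(i,Q5) + d(Q5,j) − d(i,j):
  between 00 and U7: 15 + 29 − 19 = 25
  between U7 and G5: 29 + 26 − 8 = 47
  between G5 and X9: 26 + 27 − 20 = 33
  between X9 and Y6: 27 + 37 − 21 = 43
  between Y6 and J5: 37 + 31 − 19 = 49
  between J5 and 00: 31 + 15 − 18 = 28
Cheapest insertion is between 00 and U7, adding 25.
New total = 105 + 25 = 130.

Adding 25 m by placing Q5 on the 00–U7 leg.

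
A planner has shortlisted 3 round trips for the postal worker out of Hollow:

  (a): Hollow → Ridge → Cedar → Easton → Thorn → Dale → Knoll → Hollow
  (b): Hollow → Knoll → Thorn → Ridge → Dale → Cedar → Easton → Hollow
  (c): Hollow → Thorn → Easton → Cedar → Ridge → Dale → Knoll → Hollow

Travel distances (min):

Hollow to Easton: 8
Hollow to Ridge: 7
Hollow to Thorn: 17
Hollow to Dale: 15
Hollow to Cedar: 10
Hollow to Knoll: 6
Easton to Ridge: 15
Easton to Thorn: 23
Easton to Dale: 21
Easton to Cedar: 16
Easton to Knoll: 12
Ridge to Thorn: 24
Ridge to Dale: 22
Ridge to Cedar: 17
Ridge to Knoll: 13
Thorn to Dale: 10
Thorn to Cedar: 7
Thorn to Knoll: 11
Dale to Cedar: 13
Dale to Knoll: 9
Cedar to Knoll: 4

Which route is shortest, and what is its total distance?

88 min — (a) is the shortest.

(a): 7 + 17 + 16 + 23 + 10 + 9 + 6 = 88
(b): 6 + 11 + 24 + 22 + 13 + 16 + 8 = 100
(c): 17 + 23 + 16 + 17 + 22 + 9 + 6 = 110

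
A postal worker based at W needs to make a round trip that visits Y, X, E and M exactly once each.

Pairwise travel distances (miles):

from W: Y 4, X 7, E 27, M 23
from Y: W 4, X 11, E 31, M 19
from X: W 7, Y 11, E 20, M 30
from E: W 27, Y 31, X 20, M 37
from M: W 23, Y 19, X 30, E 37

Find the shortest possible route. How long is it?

Minimum total distance: 87 miles.

W → Y → X → E → M → W: 4+11+20+37+23 = 95
W → Y → X → M → E → W: 4+11+30+37+27 = 109
W → Y → E → X → M → W: 4+31+20+30+23 = 108
W → Y → E → M → X → W: 4+31+37+30+7 = 109
W → Y → M → X → E → W: 4+19+30+20+27 = 100
W → Y → M → E → X → W: 4+19+37+20+7 = 87
W → X → Y → E → M → W: 7+11+31+37+23 = 109
W → X → Y → M → E → W: 7+11+19+37+27 = 101
W → X → E → Y → M → W: 7+20+31+19+23 = 100
W → X → M → Y → E → W: 7+30+19+31+27 = 114
W → E → Y → X → M → W: 27+31+11+30+23 = 122
W → E → X → Y → M → W: 27+20+11+19+23 = 100
The minimum is 87.
One optimal route: W → Y → M → E → X → W (or its reverse).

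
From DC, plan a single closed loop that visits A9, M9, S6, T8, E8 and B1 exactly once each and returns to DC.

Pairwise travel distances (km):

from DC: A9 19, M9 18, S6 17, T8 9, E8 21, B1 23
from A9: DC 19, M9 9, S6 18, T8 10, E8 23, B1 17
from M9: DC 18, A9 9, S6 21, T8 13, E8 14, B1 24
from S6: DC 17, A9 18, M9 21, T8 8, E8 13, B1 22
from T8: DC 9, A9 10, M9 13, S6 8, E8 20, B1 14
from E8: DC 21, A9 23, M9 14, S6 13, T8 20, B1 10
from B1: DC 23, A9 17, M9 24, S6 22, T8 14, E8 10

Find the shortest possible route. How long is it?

DC → A9 → M9 → S6 → T8 → E8 → B1 → DC: 19+9+21+8+20+10+23 = 110
DC → A9 → M9 → S6 → T8 → B1 → E8 → DC: 19+9+21+8+14+10+21 = 102
DC → A9 → M9 → S6 → E8 → T8 → B1 → DC: 19+9+21+13+20+14+23 = 119
DC → A9 → M9 → S6 → E8 → B1 → T8 → DC: 19+9+21+13+10+14+9 = 95
DC → A9 → M9 → S6 → B1 → T8 → E8 → DC: 19+9+21+22+14+20+21 = 126
DC → A9 → M9 → S6 → B1 → E8 → T8 → DC: 19+9+21+22+10+20+9 = 110
DC → A9 → M9 → T8 → S6 → E8 → B1 → DC: 19+9+13+8+13+10+23 = 95
DC → A9 → M9 → T8 → S6 → B1 → E8 → DC: 19+9+13+8+22+10+21 = 102
… (352 more)
DC → M9 → A9 → B1 → E8 → S6 → T8 → DC: 18+9+17+10+13+8+9 = 84  ← best
The minimum is 84.
One optimal route: DC → M9 → A9 → B1 → E8 → S6 → T8 → DC (or its reverse).

84 km — the shortest possible round trip.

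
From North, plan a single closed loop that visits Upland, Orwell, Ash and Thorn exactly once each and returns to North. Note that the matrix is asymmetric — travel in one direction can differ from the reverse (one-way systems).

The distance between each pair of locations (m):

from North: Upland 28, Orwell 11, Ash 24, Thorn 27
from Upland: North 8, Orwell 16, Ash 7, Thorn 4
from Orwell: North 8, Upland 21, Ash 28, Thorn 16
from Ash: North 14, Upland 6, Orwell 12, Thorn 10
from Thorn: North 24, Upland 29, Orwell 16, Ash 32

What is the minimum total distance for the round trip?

North-Upland-Orwell-Ash-Thorn-North: 28+16+28+10+24 = 106
North-Upland-Orwell-Thorn-Ash-North: 28+16+16+32+14 = 106
North-Upland-Ash-Orwell-Thorn-North: 28+7+12+16+24 = 87
North-Upland-Ash-Thorn-Orwell-North: 28+7+10+16+8 = 69
North-Upland-Thorn-Orwell-Ash-North: 28+4+16+28+14 = 90
North-Upland-Thorn-Ash-Orwell-North: 28+4+32+12+8 = 84
North-Orwell-Upland-Ash-Thorn-North: 11+21+7+10+24 = 73
North-Orwell-Upland-Thorn-Ash-North: 11+21+4+32+14 = 82
North-Orwell-Ash-Upland-Thorn-North: 11+28+6+4+24 = 73
North-Orwell-Ash-Thorn-Upland-North: 11+28+10+29+8 = 86
North-Orwell-Thorn-Upland-Ash-North: 11+16+29+7+14 = 77
North-Orwell-Thorn-Ash-Upland-North: 11+16+32+6+8 = 73
North-Ash-Upland-Orwell-Thorn-North: 24+6+16+16+24 = 86
North-Ash-Upland-Thorn-Orwell-North: 24+6+4+16+8 = 58
… (10 more)
The minimum is 58.
One optimal route: North → Ash → Upland → Thorn → Orwell → North.

Shortest round trip = 58 m.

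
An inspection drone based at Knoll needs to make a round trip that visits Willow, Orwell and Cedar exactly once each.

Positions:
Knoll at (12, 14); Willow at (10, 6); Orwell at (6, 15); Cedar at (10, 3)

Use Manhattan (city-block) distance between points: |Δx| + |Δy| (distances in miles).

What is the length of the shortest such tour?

36 miles — the shortest possible round trip.

With 3 stops there are 3!/2 = 3 distinct round trips (a route and its reverse cost the same).
Knoll→Willow→Orwell→Cedar→Knoll: 10+13+16+13 = 52
Knoll→Willow→Cedar→Orwell→Knoll: 10+3+16+7 = 36
Knoll→Orwell→Willow→Cedar→Knoll: 7+13+3+13 = 36
The minimum is 36.
One optimal route: Knoll → Willow → Cedar → Orwell → Knoll (or its reverse).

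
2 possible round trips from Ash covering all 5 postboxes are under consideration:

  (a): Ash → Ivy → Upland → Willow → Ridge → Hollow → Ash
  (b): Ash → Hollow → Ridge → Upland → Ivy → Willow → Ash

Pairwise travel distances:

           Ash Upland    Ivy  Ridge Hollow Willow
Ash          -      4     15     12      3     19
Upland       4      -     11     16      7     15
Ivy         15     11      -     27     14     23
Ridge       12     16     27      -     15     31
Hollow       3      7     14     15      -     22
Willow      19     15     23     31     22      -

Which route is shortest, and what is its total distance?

87 — (b) is the shortest.

(a): 15 + 11 + 15 + 31 + 15 + 3 = 90
(b): 3 + 15 + 16 + 11 + 23 + 19 = 87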